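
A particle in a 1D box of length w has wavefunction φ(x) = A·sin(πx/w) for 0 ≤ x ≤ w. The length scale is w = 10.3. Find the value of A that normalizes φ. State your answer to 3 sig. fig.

A ≈ 0.441

Require ∫ |φ|² dx = 1 over the whole domain.
With ∫₀^w sin²(nπx/w) dx = w/2, the integral (without the A² prefactor) comes out to w/2.
Substituting w = 10.3 gives A² = 0.1942, so A = 0.4407.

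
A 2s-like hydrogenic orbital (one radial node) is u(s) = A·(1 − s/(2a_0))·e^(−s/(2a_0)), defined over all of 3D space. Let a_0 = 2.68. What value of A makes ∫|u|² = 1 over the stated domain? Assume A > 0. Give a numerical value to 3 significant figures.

Require ∫ |u|² 4πs² ds = 1 over the whole domain.
The angular integral contributes 4π, leaving ∫₀^∞ s²|u|² ds.
Using ∫₀^∞ sⁿ e^(−αs) ds = n!/αⁿ⁺¹, the integral (without the A² prefactor) comes out to 8·π·a_0^3.
So A² = (8·π·a_0^3)^(−1).
With a_0 = 2.68: A² = 0.002067 and A = 0.04547.

A ≈ 0.0455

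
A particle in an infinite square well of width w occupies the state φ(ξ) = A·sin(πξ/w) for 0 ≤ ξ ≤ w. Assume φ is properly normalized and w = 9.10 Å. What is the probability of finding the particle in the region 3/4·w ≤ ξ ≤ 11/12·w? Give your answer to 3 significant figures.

|φ|² is the probability density, so P = ∫_{3/4·w}^{11/12·w} |φ|² dξ.
The normalization integral ∫|φ|²dξ over the whole domain equals w/2·A², and A² cancels in the ratio.
Let u = ξ/w; then A² and the length scale cancel, so P = ∫_{3/4}^{11/12} sin(π·u)^2 du ÷ ∫_{0}^{1} sin(π·u)^2 du.
Using ∫ sin(π·u)^2 du = u/2 - sin(2·π·u)/(4·π), the numerator is 1/12 - 1/(8·π) and the denominator is 1/2.
Taking the ratio, P = (-3 + 2·π)/(12·π).

P ≈ 0.0871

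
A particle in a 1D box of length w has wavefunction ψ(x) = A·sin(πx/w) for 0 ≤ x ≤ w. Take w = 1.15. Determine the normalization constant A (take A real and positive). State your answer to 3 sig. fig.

A ≈ 1.32

Require ∫ |ψ|² dx = 1 over the whole domain.
Using sin²θ = (1 − cos 2θ)/2, the integral (without the A² prefactor) comes out to w/2.
Hence A² = 1/[w/2].
Substituting w = 1.15 gives A² = 1.739, so A = 1.319.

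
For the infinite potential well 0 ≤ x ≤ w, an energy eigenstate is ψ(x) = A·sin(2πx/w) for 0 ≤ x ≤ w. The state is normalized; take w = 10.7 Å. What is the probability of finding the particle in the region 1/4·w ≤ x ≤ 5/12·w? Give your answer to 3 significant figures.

P ≈ 0.236

|ψ|² is the probability density, so P = ∫_{1/4·w}^{5/12·w} |ψ|² dx.
With A² fixed by ∫|ψ|² = 1, i.e. A² = (w/2)^(−1), substitute and integrate.
Let u = x/w; then A² and the length scale cancel, so P = ∫_{1/4}^{5/12} sin(2·π·u)^2 du ÷ ∫_{0}^{1} sin(2·π·u)^2 du.
With ∫ sin(2·π·u)^2 du = u/2 - sin(4·π·u)/(8·π) + C, the region integral is √(3)/(16·π) + 1/12 and the full one is 1/2.
Evaluating gives P = (√(3)/8 + π/6)/π.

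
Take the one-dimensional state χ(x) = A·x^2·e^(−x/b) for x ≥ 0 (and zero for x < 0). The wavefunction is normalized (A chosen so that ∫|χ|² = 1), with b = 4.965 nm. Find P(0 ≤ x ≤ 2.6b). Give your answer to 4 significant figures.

|χ|² is the probability density, so P = ∫_{0}^{2.6b} |χ|² dx.
With A² fixed by ∫|χ|² = 1, i.e. A² = (3·b^5/4)^(−1), substitute and integrate.
Substituting u = x/b, A² and the length scale cancel in the ratio: P = ∫_{0}^{2.6} u^4·e^(-2·u) du / ∫_{0}^{∞} u^4·e^(-2·u) du.
Using ∫ u^4·e^(-2·u) du = -(u^4/2 + u^3 + 3·u^2/2 + 3·u/2 + 3/4)·e^(-2·u), the numerator is ≈ 0.445404 and the denominator is 3/4.
Evaluating gives P = 0.59387.

P ≈ 0.5939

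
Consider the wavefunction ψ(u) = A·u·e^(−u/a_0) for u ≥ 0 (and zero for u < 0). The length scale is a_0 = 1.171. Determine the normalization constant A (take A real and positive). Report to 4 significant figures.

A ≈ 1.578

Normalization requires ∫|ψ|² du = 1, integrated from 0 to ∞.
With ∫₀^∞ u^2 e^(−αu) du = 2!/α^3, with ψ = A·u·e^(−u/a_0), the integral evaluates to A²·[a_0^3/4].
So A² = (a_0^3/4)^(−1).
With a_0 = 1.171: A² = 2.4911 and A = 1.5783.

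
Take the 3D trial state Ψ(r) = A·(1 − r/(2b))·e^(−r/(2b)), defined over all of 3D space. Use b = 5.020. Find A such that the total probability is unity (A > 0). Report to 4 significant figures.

The normalization condition is ∫|Ψ|² 4πr² dr = 1 from 0 to ∞.
The angular integral contributes 4π, leaving ∫₀^∞ r²|Ψ|² dr.
With ∫₀^∞ r^4 e^(−αr) dr = 4!/α^5, the integral (without the A² prefactor) comes out to 8·π·b^3.
Setting this equal to 1 gives A² = 1/(8·π·b^3).
Plugging in b = 5.020 yields A = 0.017735.

A ≈ 0.01773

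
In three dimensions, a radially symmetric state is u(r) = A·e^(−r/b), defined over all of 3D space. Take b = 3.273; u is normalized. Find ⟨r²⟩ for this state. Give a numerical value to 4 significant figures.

⟨r²⟩ = ∫ r^2 |u|² 4πr² dr over the full domain.
Recall ∫₀^∞ r^m e^(−r/β) dr = m!·β^(m+1), since the A² factors cancel between numerator and denominator, ⟨r²⟩ = 3·b^2.
Putting b = 3.273 gives 32.138.

⟨r^2⟩ ≈ 32.14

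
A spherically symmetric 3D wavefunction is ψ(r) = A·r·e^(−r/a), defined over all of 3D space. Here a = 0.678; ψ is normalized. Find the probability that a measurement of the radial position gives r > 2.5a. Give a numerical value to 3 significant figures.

P = ∫ |ψ|² 4πr² dr over r > 2.5a.
A² is fixed by ∫₀^∞ 4πr²|ψ|² dr = 1, i.e. A² = (3·π·a^5)^(−1).
In terms of u = r/a (A², 4π and the length scale all cancel between numerator and denominator), P = [∫_{2.5}^{∞} u^4·e^(-2·u) du] / [∫_{0}^{∞} u^4·e^(-2·u) du].
Using ∫ u^4·e^(-2·u) du = -(u^4/2 + u^3 + 3·u^2/2 + 3·u/2 + 3/4)·e^(-2·u), the numerator is 1569·e^(-5)/32 and the denominator is 3/4.
Taking the ratio yields P = 0.4405.

P ≈ 0.440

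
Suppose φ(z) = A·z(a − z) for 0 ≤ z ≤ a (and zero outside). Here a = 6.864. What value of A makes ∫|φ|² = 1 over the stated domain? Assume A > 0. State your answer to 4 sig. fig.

A ≈ 0.04437

The normalization condition is ∫|φ|² dz = 1 from 0 to a.
∫|φ|² dz = A²·(a^5/30).
So A² = (a^5/30)^(−1).
Substituting a = 6.864 gives A² = 0.0019690, so A = 0.044373.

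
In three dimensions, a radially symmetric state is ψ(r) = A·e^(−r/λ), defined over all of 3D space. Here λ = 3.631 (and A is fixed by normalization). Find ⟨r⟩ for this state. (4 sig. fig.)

⟨r⟩ ≈ 5.447

By definition ⟨r⟩ = ∫ r |ψ(r)|² 4πr² dr.
With ∫₀^∞ r^3 e^(−αr) dr = 3!/α^4, evaluating both integrals, ⟨r⟩ = 3·λ/2.
Putting λ = 3.631 gives 5.4465.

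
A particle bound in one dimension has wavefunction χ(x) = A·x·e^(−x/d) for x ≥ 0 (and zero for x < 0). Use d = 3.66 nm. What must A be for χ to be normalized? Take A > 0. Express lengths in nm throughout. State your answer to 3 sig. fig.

A ≈ 0.286 nm^(-3/2)

Require ∫ |χ|² dx = 1 over the whole domain.
With ∫₀^∞ x^2 e^(−αx) dx = 2!/α^3, ∫|χ|² dx = A²·(d^3/4).
Substituting d = 3.66 gives A² = 0.08159, so A = 0.2856.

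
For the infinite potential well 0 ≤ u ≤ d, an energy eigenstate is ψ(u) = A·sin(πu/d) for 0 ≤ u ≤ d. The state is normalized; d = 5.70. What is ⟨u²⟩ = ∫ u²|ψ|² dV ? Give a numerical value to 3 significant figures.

The expectation value is the |ψ|²-weighted average of u^2: ∫ u^2|ψ|² du.
Since the A² factors cancel between numerator and denominator, ⟨u²⟩ = -d^2/(2·π^2) + d^2/3.
Putting d = 5.70 gives 9.184.

⟨u^2⟩ ≈ 9.18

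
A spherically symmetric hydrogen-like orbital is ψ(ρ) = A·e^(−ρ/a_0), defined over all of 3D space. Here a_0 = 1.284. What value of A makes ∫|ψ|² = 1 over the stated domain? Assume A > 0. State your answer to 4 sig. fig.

A ≈ 0.3878

The normalization condition is ∫|ψ|² 4πρ² dρ = 1 from 0 to ∞.
The angular integral contributes 4π, leaving ∫₀^∞ ρ²|ψ|² dρ.
Recall ∫₀^∞ ρ^m e^(−ρ/β) dρ = m!·β^(m+1), ∫|ψ|² 4πρ² dρ = A²·(π·a_0^3).
Setting this equal to 1 gives A² = 1/(π·a_0^3).
Substituting a_0 = 1.284 gives A² = 0.15037, so A = 0.38777.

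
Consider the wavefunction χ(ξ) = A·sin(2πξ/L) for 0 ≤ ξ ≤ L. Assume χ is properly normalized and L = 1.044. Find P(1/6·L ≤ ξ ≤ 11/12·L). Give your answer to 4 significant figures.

P ≈ 0.8878

The probability is P = ∫ |χ|² dξ over [1/6·L, 11/12·L].
The normalization integral ∫|χ|²dξ over the whole domain equals L/2·A², and A² cancels in the ratio.
Substituting u = ξ/L, A² and the length scale cancel in the ratio: P = ∫_{1/6}^{11/12} sin(2·π·u)^2 du / ∫_{0}^{1} sin(2·π·u)^2 du.
With ∫ sin(2·π·u)^2 du = u/2 - sin(4·π·u)/(8·π) + C, the region integral is √(3)/(8·π) + 3/8 and the full one is 1/2.
Evaluating gives P = (√(3) + 3·π)/(4·π).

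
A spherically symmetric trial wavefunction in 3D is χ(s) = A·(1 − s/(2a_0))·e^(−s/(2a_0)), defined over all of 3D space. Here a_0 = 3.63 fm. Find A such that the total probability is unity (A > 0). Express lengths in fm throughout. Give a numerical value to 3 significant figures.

Normalization requires ∫|χ|² 4πs² ds = 1, integrated from 0 to ∞.
Carrying out the integral gives A² · 8·π·a_0^3.
So A² = (8·π·a_0^3)^(−1).
Substituting a_0 = 3.63 gives A² = 0.0008318, so A = 0.02884.

A ≈ 0.0288 fm^(-3/2)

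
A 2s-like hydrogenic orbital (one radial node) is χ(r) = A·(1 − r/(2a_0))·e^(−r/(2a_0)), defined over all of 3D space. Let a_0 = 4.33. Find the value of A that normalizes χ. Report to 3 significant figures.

A ≈ 0.0221

We need A² ∫|f|² 4πr² dr = 1, taking the integral from 0 to ∞.
Using ∫₀^∞ rⁿ e^(−αr) dr = n!/αⁿ⁺¹, carrying out the integral gives A² · 8·π·a_0^3.
Substituting a_0 = 4.33 gives A² = 0.0004901, so A = 0.02214.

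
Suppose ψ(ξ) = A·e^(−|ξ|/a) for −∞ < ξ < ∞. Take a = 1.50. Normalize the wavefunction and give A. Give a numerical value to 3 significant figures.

A ≈ 0.816

We need A² ∫|f|² dξ = 1, taking the integral from −∞ to ∞.
∫|ψ|² dξ = A²·(a).
Hence A² = 1/[a].
Substituting a = 1.50 gives A² = 0.6667, so A = 0.8165.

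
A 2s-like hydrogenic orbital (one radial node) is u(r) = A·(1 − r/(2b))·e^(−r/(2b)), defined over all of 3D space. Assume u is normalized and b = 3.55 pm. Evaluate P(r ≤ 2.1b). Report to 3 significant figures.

P ≈ 0.0527

Integrate the radial probability density 4πr²|u|² over r ≤ 2.1b.
Normalization gives A² = 1/(8·π·b^3).
Let t = r/b; then A², 4π and the length scale all cancel, so P = ∫_{0}^{2.1} t^2·(1 - t/2)^2·e^(-t) dt ÷ ∫_{0}^{∞} t^2·(1 - t/2)^2·e^(-t) dt.
Using ∫ t^2·(1 - t/2)^2·e^(-t) dt = -(t^4/4 + t^2 + 2·t + 2)·e^(-t), the numerator is ≈ 0.10535 and the denominator is 2.
The region integral divided by the full integral gives P = 0.05268.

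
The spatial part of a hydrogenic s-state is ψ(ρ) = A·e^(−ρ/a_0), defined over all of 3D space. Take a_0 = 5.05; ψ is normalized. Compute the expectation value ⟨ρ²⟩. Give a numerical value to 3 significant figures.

⟨ρ^2⟩ ≈ 76.5

By definition ⟨ρ²⟩ = ∫ ρ^2 |ψ(ρ)|² 4πρ² dρ.
Evaluating both integrals, ⟨ρ²⟩ = 3·a_0^2.
Putting a_0 = 5.05 gives 76.51.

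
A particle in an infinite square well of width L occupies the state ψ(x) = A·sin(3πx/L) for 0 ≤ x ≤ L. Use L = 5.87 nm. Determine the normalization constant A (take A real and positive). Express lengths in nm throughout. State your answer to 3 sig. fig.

Normalization requires ∫|ψ|² dx = 1, integrated from 0 to L.
With ∫₀^L sin²(nπx/L) dx = L/2, with ψ = A·sin(3πx/L), the integral evaluates to A²·[L/2].
So A² = (L/2)^(−1).
Plugging in L = 5.87 yields A = 0.5837.

A ≈ 0.584 nm^(-1/2)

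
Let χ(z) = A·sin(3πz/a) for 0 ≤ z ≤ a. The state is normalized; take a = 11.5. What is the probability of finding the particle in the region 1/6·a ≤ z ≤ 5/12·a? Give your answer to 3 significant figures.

P = ∫_{1/6·a}^{5/12·a} |χ(z)|² dz.
With A² fixed by ∫|χ|² = 1, i.e. A² = (a/2)^(−1), substitute and integrate.
Let u = z/a; then A² and the length scale cancel, so P = ∫_{1/6}^{5/12} sin(3·π·u)^2 du ÷ ∫_{0}^{1} sin(3·π·u)^2 du.
Using ∫ sin(3·π·u)^2 du = u/2 - sin(6·π·u)/(12·π), the numerator is 1/8 - 1/(12·π) and the denominator is 1/2.
This works out to P = (-2 + 3·π)/(12·π).

P ≈ 0.197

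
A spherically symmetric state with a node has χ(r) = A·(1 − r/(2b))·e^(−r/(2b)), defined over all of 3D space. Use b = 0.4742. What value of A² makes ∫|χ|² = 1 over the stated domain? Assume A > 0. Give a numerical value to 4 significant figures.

A^2 ≈ 0.3731

Require ∫ |χ|² 4πr² dr = 1 over the whole domain.
The angular integral contributes 4π, leaving ∫₀^∞ r²|χ|² dr.
With χ = A·(1 − r/(2b))·e^(−r/(2b)), the integral evaluates to A²·[8·π·b^3].
Setting this equal to 1 gives A² = 1/(8·π·b^3).
With b = 0.4742: A² = 0.37314 and A = 0.61085.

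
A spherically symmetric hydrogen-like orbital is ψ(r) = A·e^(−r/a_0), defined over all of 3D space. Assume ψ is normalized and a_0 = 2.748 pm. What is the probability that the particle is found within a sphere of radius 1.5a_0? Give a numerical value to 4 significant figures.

With dV = 4πr²dr, the probability is ∫|ψ|² dV over r ≤ 1.5a_0.
Normalization gives A² = 1/(π·a_0^3).
In terms of u = r/a_0 (A², 4π and the length scale all cancel between numerator and denominator), P = [∫_{0}^{1.5} u^2·e^(-2·u) du] / [∫_{0}^{∞} u^2·e^(-2·u) du].
Using ∫ u^2·e^(-2·u) du = -(2·u^2 + 2·u + 1)·e^(-2·u)/4, the numerator is 1/4 - 17·e^(-3)/8 and the denominator is 1/4.
This evaluates to P = 0.57681.

P ≈ 0.5768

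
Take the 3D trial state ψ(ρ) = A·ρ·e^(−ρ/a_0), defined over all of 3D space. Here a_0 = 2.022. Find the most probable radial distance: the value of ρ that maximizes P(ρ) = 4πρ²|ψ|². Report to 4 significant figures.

ρ ≈ 4.044

Set d/dρ [P(ρ) = 4πρ²|ψ|²] = 0 and solve for ρ > 0.
This gives ρ = 2·a_0.
With a_0 = 2.022, the most probable radial distance is 4.0440.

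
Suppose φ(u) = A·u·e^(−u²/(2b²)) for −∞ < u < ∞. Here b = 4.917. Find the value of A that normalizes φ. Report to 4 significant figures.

A ≈ 0.09743

The normalization condition is ∫|φ|² du = 1 from −∞ to ∞.
Carrying out the integral gives A² · √(π)·b^3/2.
With b = 4.917: A² = 0.0094919 and A = 0.097427.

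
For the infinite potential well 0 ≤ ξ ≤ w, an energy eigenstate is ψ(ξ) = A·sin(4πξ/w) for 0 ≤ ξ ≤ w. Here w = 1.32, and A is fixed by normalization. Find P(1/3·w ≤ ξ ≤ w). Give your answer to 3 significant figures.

The probability is P = ∫ |ψ|² dξ over [1/3·w, w].
The normalization integral ∫|ψ|²dξ over the whole domain equals w/2·A², and A² cancels in the ratio.
In terms of u = ξ/w (A² and the length scale cancel between numerator and denominator), P = [∫_{1/3}^{1} sin(4·π·u)^2 du] / [∫_{0}^{1} sin(4·π·u)^2 du].
An antiderivative of sin(4·π·u)^2 is u/2 - sin(4·π·u)·cos(4·π·u)/(8·π); evaluating from 1/3 to 1 gives √(3)/(32·π) + 1/3, while the full integral is 1/2.
This works out to P = √(3)/(16·π) + 2/3.

P ≈ 0.701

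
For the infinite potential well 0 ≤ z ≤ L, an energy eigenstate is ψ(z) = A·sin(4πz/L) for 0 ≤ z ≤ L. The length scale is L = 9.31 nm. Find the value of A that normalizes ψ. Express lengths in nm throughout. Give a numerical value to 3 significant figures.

Normalization requires ∫|ψ|² dz = 1, integrated from 0 to L.
With ψ = A·sin(4πz/L), the integral evaluates to A²·[L/2].
With L = 9.31: A² = 0.2148 and A = 0.4635.

A ≈ 0.463 nm^(-1/2)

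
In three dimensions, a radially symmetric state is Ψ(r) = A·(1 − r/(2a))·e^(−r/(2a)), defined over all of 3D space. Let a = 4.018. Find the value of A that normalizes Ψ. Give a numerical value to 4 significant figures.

A ≈ 0.02477

Require ∫ |Ψ|² 4πr² dr = 1 over the whole domain.
The angular integral contributes 4π, leaving ∫₀^∞ r²|Ψ|² dr.
With ∫₀^∞ r^4 e^(−αr) dr = 4!/α^5, carrying out the integral gives A² · 8·π·a^3.
With a = 4.018: A² = 0.00061338 and A = 0.024767.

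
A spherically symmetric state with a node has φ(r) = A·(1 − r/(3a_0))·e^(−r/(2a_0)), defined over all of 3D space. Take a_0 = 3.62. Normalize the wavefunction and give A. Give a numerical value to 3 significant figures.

A ≈ 0.0502

We need A² ∫|f|² 4πr² dr = 1, taking the integral from 0 to ∞.
In 3D with spherical symmetry the volume element is 4πr² dr.
Using ∫₀^∞ rⁿ e^(−αr) dr = n!/αⁿ⁺¹, carrying out the integral gives A² · 8·π·a_0^3/3.
Setting this equal to 1 gives A² = 1/(8·π·a_0^3/3).
Plugging in a_0 = 3.62 yields A = 0.05016.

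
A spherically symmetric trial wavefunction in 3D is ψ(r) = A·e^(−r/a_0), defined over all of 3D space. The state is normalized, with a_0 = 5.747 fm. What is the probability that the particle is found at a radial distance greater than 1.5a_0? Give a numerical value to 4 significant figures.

P ≈ 0.4232

Integrate the radial probability density 4πr²|ψ|² over r > 1.5a_0.
A² is fixed by ∫₀^∞ 4πr²|ψ|² dr = 1, i.e. A² = (π·a_0^3)^(−1).
In terms of u = r/a_0 (A², 4π and the length scale all cancel between numerator and denominator), P = [∫_{1.5}^{∞} u^2·e^(-2·u) du] / [∫_{0}^{∞} u^2·e^(-2·u) du].
Using ∫ u^2·e^(-2·u) du = -(2·u^2 + 2·u + 1)·e^(-2·u)/4, the numerator is 17·e^(-3)/8 and the denominator is 1/4.
Taking the ratio yields P = 0.42319.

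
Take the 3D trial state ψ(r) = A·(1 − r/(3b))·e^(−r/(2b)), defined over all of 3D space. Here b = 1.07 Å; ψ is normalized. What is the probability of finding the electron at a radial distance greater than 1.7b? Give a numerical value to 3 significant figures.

P ≈ 0.712

P = ∫ |ψ|² 4πr² dr over r > 1.7b.
The full normalization integral is A²·[8·π·b^3/3] = 1, fixing A².
Let u = r/b; then A², 4π and the length scale all cancel, so P = ∫_{1.7}^{∞} u^2·(1 - u/3)^2·e^(-u) du ÷ ∫_{0}^{∞} u^2·(1 - u/3)^2·e^(-u) du.
Using ∫ u^2·(1 - u/3)^2·e^(-u) du = (-u^4 + 2·u^3 - 3·u^2 - 6·u - 6)·e^(-u)/9, the numerator is ≈ 0.47490 and the denominator is 2/3.
Taking the ratio yields P = 0.7123.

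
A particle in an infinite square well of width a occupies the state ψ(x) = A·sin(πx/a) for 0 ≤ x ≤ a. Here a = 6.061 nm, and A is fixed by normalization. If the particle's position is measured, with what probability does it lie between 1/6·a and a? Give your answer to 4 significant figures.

P ≈ 0.9712

P = ∫_{1/6·a}^{a} |ψ(x)|² dx.
Since A² = 1/(a/2), this is the region integral divided by the full normalization integral.
In terms of u = x/a (A² and the length scale cancel between numerator and denominator), P = [∫_{1/6}^{1} sin(π·u)^2 du] / [∫_{0}^{1} sin(π·u)^2 du].
With ∫ sin(π·u)^2 du = u/2 - sin(2·π·u)/(4·π) + C, the region integral is √(3)/(8·π) + 5/12 and the full one is 1/2.
The result is P = √(3)/(4·π) + 5/6.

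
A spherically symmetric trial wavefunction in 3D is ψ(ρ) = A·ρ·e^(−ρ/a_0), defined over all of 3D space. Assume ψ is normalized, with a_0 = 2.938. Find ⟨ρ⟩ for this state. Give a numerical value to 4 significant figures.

⟨ρ⟩ ≈ 7.345

By definition ⟨ρ⟩ = ∫ ρ |ψ(ρ)|² 4πρ² dρ.
With ∫₀^∞ ρ^5 e^(−αρ) dρ = 5!/α^6, the ratio of the moment integral to the normalization integral gives ⟨ρ⟩ = 5·a_0/2.
With a_0 = 2.938, ⟨ρ⟩ = 7.3450.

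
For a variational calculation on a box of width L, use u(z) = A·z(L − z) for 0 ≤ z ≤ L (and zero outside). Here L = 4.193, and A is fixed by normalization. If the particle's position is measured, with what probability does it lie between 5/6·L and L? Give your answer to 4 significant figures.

|u|² is the probability density, so P = ∫_{5/6·L}^{L} |u|² dz.
Since A² = 1/(L^5/30), this is the region integral divided by the full normalization integral.
Let t = z/L; then A² and the length scale cancel, so P = ∫_{5/6}^{1} t^2·(1 - t)^2 dt ÷ ∫_{0}^{1} t^2·(1 - t)^2 dt.
An antiderivative of t^2·(1 - t)^2 is t^3·(6·t^2 - 15·t + 10)/30; evaluating from 5/6 to 1 gives ≈ 0.00118313, while the full integral is 1/30.
Taking the ratio, P = 23/648.

P ≈ 0.03549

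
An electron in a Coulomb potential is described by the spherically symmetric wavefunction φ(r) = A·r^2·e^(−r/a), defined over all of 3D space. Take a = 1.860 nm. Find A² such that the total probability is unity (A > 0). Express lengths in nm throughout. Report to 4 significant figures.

A^2 ≈ 0.0001837 nm^(-7)

Normalization requires ∫|φ|² 4πr² dr = 1, integrated from 0 to ∞.
With ∫₀^∞ r^6 e^(−αr) dr = 6!/α^7, ∫|φ|² 4πr² dr = A²·(45·π·a^7/2).
Setting this equal to 1 gives A² = 1/(45·π·a^7/2).
With a = 1.860: A² = 0.00018369 and A = 0.013553.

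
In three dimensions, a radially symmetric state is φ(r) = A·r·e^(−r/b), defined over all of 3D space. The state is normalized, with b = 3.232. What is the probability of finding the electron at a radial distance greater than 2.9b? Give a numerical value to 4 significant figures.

P ≈ 0.3127

With dV = 4πr²dr, the probability is ∫|φ|² dV over r > 2.9b.
Normalization gives A² = 1/(3·π·b^5).
Substituting u = r/b, A², 4π and the length scale all cancel in the ratio: P = ∫_{2.9}^{∞} u^4·e^(-2·u) du / ∫_{0}^{∞} u^4·e^(-2·u) du.
With ∫ u^4·e^(-2·u) du = -(u^4/2 + u^3 + 3·u^2/2 + 3·u/2 + 3/4)·e^(-2·u) + C, the region integral is ≈ 0.234539 and the full one is 3/4.
The region integral divided by the full integral gives P = 0.31272.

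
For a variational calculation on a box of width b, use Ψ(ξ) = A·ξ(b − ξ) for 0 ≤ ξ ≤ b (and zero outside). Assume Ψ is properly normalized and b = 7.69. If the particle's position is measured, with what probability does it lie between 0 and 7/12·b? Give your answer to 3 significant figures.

The probability is P = ∫ |Ψ|² dξ over [0, 7/12·b].
The normalization integral ∫|Ψ|²dξ over the whole domain equals b^5/30·A², and A² cancels in the ratio.
In terms of u = ξ/b (A² and the length scale cancel between numerator and denominator), P = [∫_{0}^{7/12} u^2·(1 - u)^2 du] / [∫_{0}^{1} u^2·(1 - u)^2 du].
An antiderivative of u^2·(1 - u)^2 is u^3·(6·u^2 - 15·u + 10)/30; evaluating from 0 to 7/12 gives ≈ 0.021779, while the full integral is 1/30.
Taking the ratio, P = 0.6534.

P ≈ 0.653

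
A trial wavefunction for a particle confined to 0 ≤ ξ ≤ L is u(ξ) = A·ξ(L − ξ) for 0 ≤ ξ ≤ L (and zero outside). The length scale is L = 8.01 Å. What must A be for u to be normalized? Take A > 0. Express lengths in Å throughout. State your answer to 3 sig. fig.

A ≈ 0.0302 Å^(-5/2)

We need A² ∫|f|² dξ = 1, taking the integral from 0 to L.
∫|u|² dξ = A²·(L^5/30).
Setting this equal to 1 gives A² = 1/(L^5/30).
Plugging in L = 8.01 yields A = 0.03016.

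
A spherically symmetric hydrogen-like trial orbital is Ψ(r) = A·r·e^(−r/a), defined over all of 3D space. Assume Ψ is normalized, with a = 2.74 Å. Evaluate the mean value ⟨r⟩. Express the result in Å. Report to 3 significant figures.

⟨r⟩ ≈ 6.85 Å

The expectation value is the |Ψ|²-weighted average of r: ∫ r|Ψ|² 4πr² dr.
Using ∫₀^∞ rⁿ e^(−αr) dr = n!/αⁿ⁺¹, evaluating both integrals, ⟨r⟩ = 5·a/2.
Putting a = 2.74 gives 6.850.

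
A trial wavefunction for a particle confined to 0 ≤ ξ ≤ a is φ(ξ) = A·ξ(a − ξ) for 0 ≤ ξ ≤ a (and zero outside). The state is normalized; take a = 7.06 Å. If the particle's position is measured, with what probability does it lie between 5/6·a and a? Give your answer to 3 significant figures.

P ≈ 0.0355

The probability is P = ∫ |φ|² dξ over [5/6·a, a].
With A² fixed by ∫|φ|² = 1, i.e. A² = (a^5/30)^(−1), substitute and integrate.
Let u = ξ/a; then A² and the length scale cancel, so P = ∫_{5/6}^{1} u^2·(1 - u)^2 du ÷ ∫_{0}^{1} u^2·(1 - u)^2 du.
An antiderivative of u^2·(1 - u)^2 is u^3·(6·u^2 - 15·u + 10)/30; evaluating from 5/6 to 1 gives ≈ 0.0011831, while the full integral is 1/30.
Evaluating gives P = 23/648.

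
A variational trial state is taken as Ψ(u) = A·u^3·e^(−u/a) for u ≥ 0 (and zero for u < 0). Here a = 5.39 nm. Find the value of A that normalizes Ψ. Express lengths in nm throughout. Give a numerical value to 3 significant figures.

The normalization condition is ∫|Ψ|² du = 1 from 0 to ∞.
The integral (without the A² prefactor) comes out to 45·a^7/8.
Plugging in a = 5.39 yields A = 0.001160.

A ≈ 0.00116 nm^(-7/2)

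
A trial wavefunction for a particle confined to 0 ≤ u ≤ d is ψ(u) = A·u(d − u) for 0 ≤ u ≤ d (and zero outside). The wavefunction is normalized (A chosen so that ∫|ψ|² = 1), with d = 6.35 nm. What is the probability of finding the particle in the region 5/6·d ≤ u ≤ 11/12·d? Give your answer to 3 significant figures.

|ψ|² is the probability density, so P = ∫_{5/6·d}^{11/12·d} |ψ|² du.
With A² fixed by ∫|ψ|² = 1, i.e. A² = (d^5/30)^(−1), substitute and integrate.
Substituting t = u/d, A² and the length scale cancel in the ratio: P = ∫_{5/6}^{11/12} t^2·(1 - t)^2 dt / ∫_{0}^{1} t^2·(1 - t)^2 dt.
With ∫ t^2·(1 - t)^2 dt = t^3·(6·t^2 - 15·t + 10)/30 + C, the region integral is ≈ 0.0010135 and the full one is 1/30.
The result is P = 0.03041.

P ≈ 0.0304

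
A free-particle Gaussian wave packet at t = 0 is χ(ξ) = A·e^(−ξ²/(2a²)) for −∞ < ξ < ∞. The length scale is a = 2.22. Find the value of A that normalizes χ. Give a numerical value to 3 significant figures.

A ≈ 0.504

Normalization requires ∫|χ|² dξ = 1, integrated from −∞ to ∞.
With ∫_{−∞}^{∞} ξ^(2m) e^(−αξ²) dξ = (2m−1)!!·√π / (2^m α^(m+1/2)), carrying out the integral gives A² · √(π)·a.
Hence A² = 1/[√(π)·a].
With a = 2.22: A² = 0.2541 and A = 0.5041.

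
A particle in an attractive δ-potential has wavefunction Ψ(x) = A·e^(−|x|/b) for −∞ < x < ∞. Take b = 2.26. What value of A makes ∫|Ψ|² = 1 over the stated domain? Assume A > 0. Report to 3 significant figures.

A ≈ 0.665

The normalization condition is ∫|Ψ|² dx = 1 from −∞ to ∞.
∫|Ψ|² dx = A²·(b).
Plugging in b = 2.26 yields A = 0.6652.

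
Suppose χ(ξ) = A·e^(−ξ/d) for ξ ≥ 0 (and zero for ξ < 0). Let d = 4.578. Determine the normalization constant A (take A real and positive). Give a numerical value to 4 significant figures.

A ≈ 0.6610

Normalization requires ∫|χ|² dξ = 1, integrated from 0 to ∞.
Recall ∫₀^∞ ξ^m e^(−ξ/β) dξ = m!·β^(m+1), ∫|χ|² dξ = A²·(d/2).
So A² = (d/2)^(−1).
Plugging in d = 4.578 yields A = 0.66096.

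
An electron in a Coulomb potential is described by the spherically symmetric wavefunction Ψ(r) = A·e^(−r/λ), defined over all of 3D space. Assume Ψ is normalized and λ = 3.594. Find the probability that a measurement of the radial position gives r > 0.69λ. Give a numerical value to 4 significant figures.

Integrate the radial probability density 4πr²|Ψ|² over r > 0.69λ.
Normalization gives A² = 1/(π·λ^3).
Substituting u = r/λ, A², 4π and the length scale all cancel in the ratio: P = ∫_{0.69}^{∞} u^2·e^(-2·u) du / ∫_{0}^{∞} u^2·e^(-2·u) du.
With ∫ u^2·e^(-2·u) du = -(2·u^2 + 2·u + 1)·e^(-2·u)/4 + C, the region integral is ≈ 0.209578 and the full one is 1/4.
This evaluates to P = 0.83831.

P ≈ 0.8383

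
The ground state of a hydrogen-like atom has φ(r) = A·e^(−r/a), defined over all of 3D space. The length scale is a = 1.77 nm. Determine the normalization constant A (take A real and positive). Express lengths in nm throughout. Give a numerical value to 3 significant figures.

We need A² ∫|f|² 4πr² dr = 1, taking the integral from 0 to ∞.
Using ∫₀^∞ rⁿ e^(−αr) dr = n!/αⁿ⁺¹, the integral (without the A² prefactor) comes out to π·a^3.
With a = 1.77: A² = 0.05740 and A = 0.2396.

A ≈ 0.240 nm^(-3/2)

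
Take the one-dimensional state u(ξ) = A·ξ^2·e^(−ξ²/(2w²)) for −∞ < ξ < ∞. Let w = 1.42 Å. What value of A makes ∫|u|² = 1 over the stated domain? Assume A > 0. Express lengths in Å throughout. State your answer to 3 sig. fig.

The normalization condition is ∫|u|² dξ = 1 from −∞ to ∞.
With u = A·ξ^2·e^(−ξ²/(2w²)), the integral evaluates to A²·[3·√(π)·w^5/4].
Setting this equal to 1 gives A² = 1/(3·√(π)·w^5/4).
Plugging in w = 1.42 yields A = 0.3610.

A ≈ 0.361 Å^(-5/2)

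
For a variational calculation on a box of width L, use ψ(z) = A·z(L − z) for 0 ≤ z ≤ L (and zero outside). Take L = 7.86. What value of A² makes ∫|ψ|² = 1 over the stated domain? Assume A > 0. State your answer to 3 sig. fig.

Normalization requires ∫|ψ|² dz = 1, integrated from 0 to L.
Expanding the polynomial and integrating term by term, carrying out the integral gives A² · L^5/30.
So A² = (L^5/30)^(−1).
Substituting L = 7.86 gives A² = 0.001000, so A = 0.03162.

A^2 ≈ 0.00100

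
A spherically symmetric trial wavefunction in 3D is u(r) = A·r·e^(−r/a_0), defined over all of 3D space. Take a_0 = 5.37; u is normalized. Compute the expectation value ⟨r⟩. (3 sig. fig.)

By definition ⟨r⟩ = ∫ r |u(r)|² 4πr² dr.
Using ∫₀^∞ rⁿ e^(−αr) dr = n!/αⁿ⁺¹, the ratio of the moment integral to the normalization integral gives ⟨r⟩ = 5·a_0/2.
Putting a_0 = 5.37 gives 13.43.

⟨r⟩ ≈ 13.4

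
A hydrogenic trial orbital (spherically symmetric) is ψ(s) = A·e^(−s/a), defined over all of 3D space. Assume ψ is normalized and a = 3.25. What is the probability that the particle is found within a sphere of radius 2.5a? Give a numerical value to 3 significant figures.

P ≈ 0.875

With dV = 4πs²ds, the probability is ∫|ψ|² dV over s ≤ 2.5a.
The full normalization integral is A²·[π·a^3] = 1, fixing A².
Let u = s/a; then A², 4π and the length scale all cancel, so P = ∫_{0}^{2.5} u^2·e^(-2·u) du ÷ ∫_{0}^{∞} u^2·e^(-2·u) du.
With ∫ u^2·e^(-2·u) du = -(2·u^2 + 2·u + 1)·e^(-2·u)/4 + C, the region integral is 1/4 - 37·e^(-5)/8 and the full one is 1/4.
The region integral divided by the full integral gives P = 0.8753.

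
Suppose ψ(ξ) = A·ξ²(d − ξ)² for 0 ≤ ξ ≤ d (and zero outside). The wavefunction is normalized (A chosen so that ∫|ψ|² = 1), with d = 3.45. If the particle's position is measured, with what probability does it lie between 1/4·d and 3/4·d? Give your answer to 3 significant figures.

The probability is P = ∫ |ψ|² dξ over [1/4·d, 3/4·d].
With A² fixed by ∫|ψ|² = 1, i.e. A² = (d^9/630)^(−1), substitute and integrate.
Let u = ξ/d; then A² and the length scale cancel, so P = ∫_{1/4}^{3/4} u^4·(1 - u)^4 du ÷ ∫_{0}^{1} u^4·(1 - u)^4 du.
Using ∫ u^4·(1 - u)^4 du = u^5·(70·u^4 - 315·u^3 + 540·u^2 - 420·u + 126)/630, the numerator is ≈ 0.0014320 and the denominator is 1/630.
The result is P = 0.9021.

P ≈ 0.902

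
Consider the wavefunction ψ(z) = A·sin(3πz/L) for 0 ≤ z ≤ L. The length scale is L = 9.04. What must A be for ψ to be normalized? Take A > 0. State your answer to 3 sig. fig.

A ≈ 0.470

The normalization condition is ∫|ψ|² dz = 1 from 0 to L.
Using sin²θ = (1 − cos 2θ)/2, ∫|ψ|² dz = A²·(L/2).
Hence A² = 1/[L/2].
Substituting L = 9.04 gives A² = 0.2212, so A = 0.4704.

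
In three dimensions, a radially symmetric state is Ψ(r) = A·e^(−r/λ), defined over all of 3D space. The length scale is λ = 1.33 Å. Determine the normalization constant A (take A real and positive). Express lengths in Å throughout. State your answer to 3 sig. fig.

A ≈ 0.368 Å^(-3/2)

We need A² ∫|f|² 4πr² dr = 1, taking the integral from 0 to ∞.
(Spherical symmetry: dV = 4πr² dr.)
With ∫₀^∞ r^2 e^(−αr) dr = 2!/α^3, carrying out the integral gives A² · π·λ^3.
Hence A² = 1/[π·λ^3].
Plugging in λ = 1.33 yields A = 0.3678.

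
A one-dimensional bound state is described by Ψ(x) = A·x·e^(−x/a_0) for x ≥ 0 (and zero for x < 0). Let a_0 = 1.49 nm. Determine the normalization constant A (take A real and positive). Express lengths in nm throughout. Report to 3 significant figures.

A ≈ 1.10 nm^(-3/2)

Normalization requires ∫|Ψ|² dx = 1, integrated from 0 to ∞.
Carrying out the integral gives A² · a_0^3/4.
Hence A² = 1/[a_0^3/4].
With a_0 = 1.49: A² = 1.209 and A = 1.100.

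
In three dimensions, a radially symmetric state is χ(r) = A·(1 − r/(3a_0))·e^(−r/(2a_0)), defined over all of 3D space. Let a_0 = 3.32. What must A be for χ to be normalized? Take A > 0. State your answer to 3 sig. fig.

A ≈ 0.0571

Require ∫ |χ|² 4πr² dr = 1 over the whole domain.
(Spherical symmetry: dV = 4πr² dr.)
With χ = A·(1 − r/(3a_0))·e^(−r/(2a_0)), the integral evaluates to A²·[8·π·a_0^3/3].
So A² = (8·π·a_0^3/3)^(−1).
Substituting a_0 = 3.32 gives A² = 0.003262, so A = 0.05711.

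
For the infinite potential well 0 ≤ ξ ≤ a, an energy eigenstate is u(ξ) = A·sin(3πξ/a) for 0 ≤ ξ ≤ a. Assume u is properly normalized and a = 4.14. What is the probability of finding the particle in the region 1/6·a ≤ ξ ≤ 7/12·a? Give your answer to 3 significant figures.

P = ∫_{1/6·a}^{7/12·a} |u(ξ)|² dξ.
The normalization integral ∫|u|²dξ over the whole domain equals a/2·A², and A² cancels in the ratio.
Substituting t = ξ/a, A² and the length scale cancel in the ratio: P = ∫_{1/6}^{7/12} sin(3·π·t)^2 dt / ∫_{0}^{1} sin(3·π·t)^2 dt.
With ∫ sin(3·π·t)^2 dt = t/2 - sin(6·π·t)/(12·π) + C, the region integral is 1/(12·π) + 5/24 and the full one is 1/2.
Evaluating gives P = (2 + 5·π)/(12·π).

P ≈ 0.470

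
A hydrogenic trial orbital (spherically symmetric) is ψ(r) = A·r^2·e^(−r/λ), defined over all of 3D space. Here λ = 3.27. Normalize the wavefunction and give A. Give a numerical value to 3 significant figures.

Require ∫ |ψ|² 4πr² dr = 1 over the whole domain.
(Spherical symmetry: dV = 4πr² dr.)
Recall ∫₀^∞ r^m e^(−r/β) dr = m!·β^(m+1), carrying out the integral gives A² · 45·π·λ^7/2.
Setting this equal to 1 gives A² = 1/(45·π·λ^7/2).
Substituting λ = 3.27 gives A² = 0.000003539, so A = 0.001881.

A ≈ 0.00188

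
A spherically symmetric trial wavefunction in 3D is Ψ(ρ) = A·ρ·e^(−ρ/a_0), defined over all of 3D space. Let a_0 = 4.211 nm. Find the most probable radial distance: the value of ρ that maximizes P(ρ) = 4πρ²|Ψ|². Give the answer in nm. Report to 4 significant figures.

ρ ≈ 8.422 nm

Differentiate P(ρ) = 4πρ²|Ψ|² with respect to ρ and set to zero.
This gives ρ = 2·a_0.
With a_0 = 4.211, the most probable radial distance is 8.4220 nm.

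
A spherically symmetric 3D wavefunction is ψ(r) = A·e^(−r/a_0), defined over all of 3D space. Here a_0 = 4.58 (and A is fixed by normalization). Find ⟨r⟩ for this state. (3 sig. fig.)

The expectation value is the |ψ|²-weighted average of r: ∫ r|ψ|² 4πr² dr.
Recall ∫₀^∞ r^m e^(−r/β) dr = m!·β^(m+1), the ratio of the moment integral to the normalization integral gives ⟨r⟩ = 3·a_0/2.
With a_0 = 4.58, ⟨r⟩ = 6.870.

⟨r⟩ ≈ 6.87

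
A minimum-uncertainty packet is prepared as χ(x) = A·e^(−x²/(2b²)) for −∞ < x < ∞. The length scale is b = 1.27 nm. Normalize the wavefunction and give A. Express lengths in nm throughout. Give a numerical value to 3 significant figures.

The normalization condition is ∫|χ|² dx = 1 from −∞ to ∞.
With ∫_{−∞}^{∞} x^(2m) e^(−αx²) dx = (2m−1)!!·√π / (2^m α^(m+1/2)), with χ = A·e^(−x²/(2b²)), the integral evaluates to A²·[√(π)·b].
Plugging in b = 1.27 yields A = 0.6665.

A ≈ 0.667 nm^(-1/2)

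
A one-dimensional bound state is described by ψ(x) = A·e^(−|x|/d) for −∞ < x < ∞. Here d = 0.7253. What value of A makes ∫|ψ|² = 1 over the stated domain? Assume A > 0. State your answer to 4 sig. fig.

We need A² ∫|f|² dx = 1, taking the integral from −∞ to ∞.
∫|ψ|² dx = A²·(d).
Plugging in d = 0.7253 yields A = 1.1742.

A ≈ 1.174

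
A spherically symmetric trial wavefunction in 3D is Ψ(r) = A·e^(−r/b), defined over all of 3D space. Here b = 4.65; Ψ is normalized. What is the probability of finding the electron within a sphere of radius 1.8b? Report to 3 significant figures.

P ≈ 0.697

P = ∫ |Ψ|² 4πr² dr over r ≤ 1.8b.
A² is fixed by ∫₀^∞ 4πr²|Ψ|² dr = 1, i.e. A² = (π·b^3)^(−1).
Substituting u = r/b, A², 4π and the length scale all cancel in the ratio: P = ∫_{0}^{1.8} u^2·e^(-2·u) du / ∫_{0}^{∞} u^2·e^(-2·u) du.
Using ∫ u^2·e^(-2·u) du = -(2·u^2 + 2·u + 1)·e^(-2·u)/4, the numerator is 1/4 - 277·e^(-18/5)/100 and the denominator is 1/4.
The region integral divided by the full integral gives P = 0.6973.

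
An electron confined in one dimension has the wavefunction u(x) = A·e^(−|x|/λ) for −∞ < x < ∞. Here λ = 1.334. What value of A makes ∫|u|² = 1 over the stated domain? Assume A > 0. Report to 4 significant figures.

The normalization condition is ∫|u|² dx = 1 from −∞ to ∞.
Recall ∫₀^∞ x^m e^(−x/β) dx = m!·β^(m+1), with u = A·e^(−|x|/λ), the integral evaluates to A²·[λ].
So A² = (λ)^(−1).
Plugging in λ = 1.334 yields A = 0.86581.

A ≈ 0.8658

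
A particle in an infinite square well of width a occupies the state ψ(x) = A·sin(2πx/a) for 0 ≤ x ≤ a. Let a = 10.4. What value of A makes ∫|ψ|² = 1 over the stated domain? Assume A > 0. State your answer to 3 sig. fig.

Normalization requires ∫|ψ|² dx = 1, integrated from 0 to a.
∫|ψ|² dx = A²·(a/2).
Setting this equal to 1 gives A² = 1/(a/2).
With a = 10.4: A² = 0.1923 and A = 0.4385.

A ≈ 0.439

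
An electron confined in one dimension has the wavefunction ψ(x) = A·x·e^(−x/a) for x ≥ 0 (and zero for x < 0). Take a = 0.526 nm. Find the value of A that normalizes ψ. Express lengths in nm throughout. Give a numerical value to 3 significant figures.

We need A² ∫|f|² dx = 1, taking the integral from 0 to ∞.
With ∫₀^∞ x^2 e^(−αx) dx = 2!/α^3, with ψ = A·x·e^(−x/a), the integral evaluates to A²·[a^3/4].
Substituting a = 0.526 gives A² = 27.49, so A = 5.243.

A ≈ 5.24 nm^(-3/2)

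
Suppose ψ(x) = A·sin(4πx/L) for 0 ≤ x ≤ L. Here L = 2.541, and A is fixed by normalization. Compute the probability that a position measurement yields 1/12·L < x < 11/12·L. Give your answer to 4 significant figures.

|ψ|² is the probability density, so P = ∫_{1/12·L}^{11/12·L} |ψ|² dx.
The normalization integral ∫|ψ|²dx over the whole domain equals L/2·A², and A² cancels in the ratio.
Let u = x/L; then A² and the length scale cancel, so P = ∫_{1/12}^{11/12} sin(4·π·u)^2 du ÷ ∫_{0}^{1} sin(4·π·u)^2 du.
An antiderivative of sin(4·π·u)^2 is u/2 - sin(4·π·u)·cos(4·π·u)/(8·π); evaluating from 1/12 to 11/12 gives √(3)/(16·π) + 5/12, while the full integral is 1/2.
The result is P = √(3)/(8·π) + 5/6.

P ≈ 0.9022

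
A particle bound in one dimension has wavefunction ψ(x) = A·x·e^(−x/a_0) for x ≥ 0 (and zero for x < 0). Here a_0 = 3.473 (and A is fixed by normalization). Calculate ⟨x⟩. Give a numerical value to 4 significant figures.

By definition ⟨x⟩ = ∫ x |ψ(x)|² dx.
The ratio of the moment integral to the normalization integral gives ⟨x⟩ = 3·a_0/2.
With a_0 = 3.473, ⟨x⟩ = 5.2095.

⟨x⟩ ≈ 5.210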